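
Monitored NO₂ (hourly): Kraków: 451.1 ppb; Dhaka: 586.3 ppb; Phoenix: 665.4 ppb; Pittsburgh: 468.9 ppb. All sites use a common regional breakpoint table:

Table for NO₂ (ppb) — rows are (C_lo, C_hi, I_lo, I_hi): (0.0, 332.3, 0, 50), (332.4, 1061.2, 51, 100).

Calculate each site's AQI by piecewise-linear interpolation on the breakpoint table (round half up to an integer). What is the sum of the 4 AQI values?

Kraków 451.1: bracket 332.4–1061.2 → index 51–100; slope 49/728.8, offset 118.7.
AQI = 51 + 49/728.8·118.7 ≈ 58.98 ⇒ 59.
Dhaka: 586.3 ∈ [332.4, 1061.2] ↔ index [51, 100].
51 + (586.3−332.4)·(100−51)/(1061.2−332.4) = 51 + 253.9·49/728.8 ≈ 68.07, so AQI = 68.
Phoenix: row 332.4–1061.2 (AQI 51–100). (100−51)·(665.4−332.4)/(1061.2−332.4) + 51 = 49·333.0/728.8 + 51 ≈ 73.39 → 73.
Pittsburgh: 468.9 lies in 332.4–1061.2, so I_lo=51, I_hi=100, C_lo=332.4, C_hi=1061.2.
(100−51)/(1061.2−332.4) × (468.9−332.4) + 51 = 49/728.8 × 136.5 + 51 ≈ 60.18 → 60.
AQIs: Kraków=59, Dhaka=68, Phoenix=73, Pittsburgh=60. Sum = 59 + 68 + 73 + 60 = 260.

260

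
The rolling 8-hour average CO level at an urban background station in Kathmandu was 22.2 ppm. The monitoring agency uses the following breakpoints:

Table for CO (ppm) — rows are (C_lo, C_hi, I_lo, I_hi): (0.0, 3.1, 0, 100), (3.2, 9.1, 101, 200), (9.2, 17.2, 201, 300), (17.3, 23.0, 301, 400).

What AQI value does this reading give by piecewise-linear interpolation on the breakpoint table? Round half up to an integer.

CO: row 17.3–23.0 (AQI 301–400). (400−301)·(22.2−17.3)/(23.0−17.3) + 301 = 99·4.9/5.7 + 301 ≈ 386.11 → 386.

386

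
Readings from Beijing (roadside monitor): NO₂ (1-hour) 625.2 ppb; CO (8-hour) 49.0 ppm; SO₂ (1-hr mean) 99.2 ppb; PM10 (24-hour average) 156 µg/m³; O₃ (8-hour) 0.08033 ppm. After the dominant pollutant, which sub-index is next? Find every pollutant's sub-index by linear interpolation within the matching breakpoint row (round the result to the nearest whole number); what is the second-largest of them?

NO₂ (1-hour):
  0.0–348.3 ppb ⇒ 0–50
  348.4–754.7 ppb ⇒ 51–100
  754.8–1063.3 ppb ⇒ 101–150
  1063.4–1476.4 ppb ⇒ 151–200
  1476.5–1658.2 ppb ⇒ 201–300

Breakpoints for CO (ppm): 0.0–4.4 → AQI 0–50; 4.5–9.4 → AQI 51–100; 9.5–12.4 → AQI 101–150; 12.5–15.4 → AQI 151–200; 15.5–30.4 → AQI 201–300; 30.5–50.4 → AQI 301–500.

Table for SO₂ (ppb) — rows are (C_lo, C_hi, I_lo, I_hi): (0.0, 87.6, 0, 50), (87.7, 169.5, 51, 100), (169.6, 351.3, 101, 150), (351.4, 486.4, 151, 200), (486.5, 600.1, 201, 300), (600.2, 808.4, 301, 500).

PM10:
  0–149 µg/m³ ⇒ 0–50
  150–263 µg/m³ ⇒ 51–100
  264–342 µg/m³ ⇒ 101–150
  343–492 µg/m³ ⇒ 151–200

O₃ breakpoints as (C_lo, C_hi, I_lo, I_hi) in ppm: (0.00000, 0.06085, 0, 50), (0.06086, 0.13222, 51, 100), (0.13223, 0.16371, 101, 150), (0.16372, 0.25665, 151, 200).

84

NO₂: 625.2 ∈ [348.4, 754.7] ↔ index [51, 100].
51 + (625.2−348.4)·(100−51)/(754.7−348.4) = 51 + 276.8·49/406.3 ≈ 84.38, so AQI = 84.
CO 49.0: bracket 30.5–50.4 → index 301–500; slope 199/19.9, offset 18.5.
AQI = 301 + 199/19.9·18.5 ≈ 486.00 ⇒ 486.
SO₂: row 87.7–169.5 (AQI 51–100). (100−51)·(99.2−87.7)/(169.5−87.7) + 51 = 49·11.5/81.8 + 51 ≈ 57.89 → 58.
PM10: row 150–263 (AQI 51–100). (100−51)·(156−150)/(263−150) + 51 = 49·6/113 + 51 ≈ 53.60 → 54.
O₃: row 0.06086–0.13222 (AQI 51–100). (100−51)·(0.08033−0.06086)/(0.13222−0.06086) + 51 = 49·0.01947/0.07136 + 51 ≈ 64.37 → 64.
Sub-indices: NO₂→84, CO→486, SO₂→58, PM10→54, O₃→64. Ranked high→low: 486, 84, 64, 58, 54. Second-highest sub-index = 84.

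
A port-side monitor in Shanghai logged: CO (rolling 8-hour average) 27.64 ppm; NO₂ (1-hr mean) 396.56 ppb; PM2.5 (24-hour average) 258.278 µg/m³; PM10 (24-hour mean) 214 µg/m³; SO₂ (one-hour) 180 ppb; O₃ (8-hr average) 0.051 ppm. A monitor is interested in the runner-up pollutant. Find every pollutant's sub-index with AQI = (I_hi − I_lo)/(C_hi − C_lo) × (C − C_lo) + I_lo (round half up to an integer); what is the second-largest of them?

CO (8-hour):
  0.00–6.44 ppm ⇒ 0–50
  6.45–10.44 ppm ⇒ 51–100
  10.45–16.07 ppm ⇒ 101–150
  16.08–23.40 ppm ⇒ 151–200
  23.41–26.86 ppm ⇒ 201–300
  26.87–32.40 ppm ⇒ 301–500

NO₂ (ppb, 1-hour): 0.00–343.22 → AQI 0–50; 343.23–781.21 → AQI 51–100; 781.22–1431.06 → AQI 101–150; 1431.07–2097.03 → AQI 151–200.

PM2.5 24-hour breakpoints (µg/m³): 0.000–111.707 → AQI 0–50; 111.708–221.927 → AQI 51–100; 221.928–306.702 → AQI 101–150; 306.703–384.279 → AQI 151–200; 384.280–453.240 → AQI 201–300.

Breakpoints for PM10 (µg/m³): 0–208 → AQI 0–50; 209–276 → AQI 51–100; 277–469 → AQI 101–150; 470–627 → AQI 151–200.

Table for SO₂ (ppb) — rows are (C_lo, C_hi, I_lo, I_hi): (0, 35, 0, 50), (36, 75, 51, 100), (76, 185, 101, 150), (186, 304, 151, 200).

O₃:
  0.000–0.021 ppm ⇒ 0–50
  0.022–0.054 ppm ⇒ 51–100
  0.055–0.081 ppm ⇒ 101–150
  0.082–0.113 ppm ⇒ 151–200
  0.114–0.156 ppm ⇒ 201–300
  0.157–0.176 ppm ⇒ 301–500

CO: 27.64 lies in 26.87–32.40, so I_lo=301, I_hi=500, C_lo=26.87, C_hi=32.40.
(500−301)/(32.40−26.87) × (27.64−26.87) + 301 = 199/5.53 × 0.77 + 301 ≈ 328.71 → 329.
NO₂: 396.56 ∈ [343.23, 781.21] ↔ index [51, 100].
51 + (396.56−343.23)·(100−51)/(781.21−343.23) = 51 + 53.33·49/437.98 ≈ 56.97, so AQI = 57.
PM2.5: 258.278 lies in 221.928–306.702, so I_lo=101, I_hi=150, C_lo=221.928, C_hi=306.702.
(150−101)/(306.702−221.928) × (258.278−221.928) + 101 = 49/84.774 × 36.350 + 101 ≈ 122.01 → 122.
PM10: 214 lies in 209–276, so I_lo=51, I_hi=100, C_lo=209, C_hi=276.
(100−51)/(276−209) × (214−209) + 51 = 49/67 × 5 + 51 ≈ 54.66 → 55.
SO₂: row 76–185 (AQI 101–150). (150−101)·(180−76)/(185−76) + 101 = 49·104/109 + 101 ≈ 147.75 → 148.
O₃: 0.051 ∈ [0.022, 0.054] ↔ index [51, 100].
51 + (0.051−0.022)·(100−51)/(0.054−0.022) = 51 + 0.029·49/0.032 ≈ 95.41, so AQI = 95.
Sub-indices: CO→329, NO₂→57, PM2.5→122, PM10→55, SO₂→148, O₃→95. Ranked high→low: 329, 148, 122, 95, 57, 55. Second-highest sub-index = 148.

148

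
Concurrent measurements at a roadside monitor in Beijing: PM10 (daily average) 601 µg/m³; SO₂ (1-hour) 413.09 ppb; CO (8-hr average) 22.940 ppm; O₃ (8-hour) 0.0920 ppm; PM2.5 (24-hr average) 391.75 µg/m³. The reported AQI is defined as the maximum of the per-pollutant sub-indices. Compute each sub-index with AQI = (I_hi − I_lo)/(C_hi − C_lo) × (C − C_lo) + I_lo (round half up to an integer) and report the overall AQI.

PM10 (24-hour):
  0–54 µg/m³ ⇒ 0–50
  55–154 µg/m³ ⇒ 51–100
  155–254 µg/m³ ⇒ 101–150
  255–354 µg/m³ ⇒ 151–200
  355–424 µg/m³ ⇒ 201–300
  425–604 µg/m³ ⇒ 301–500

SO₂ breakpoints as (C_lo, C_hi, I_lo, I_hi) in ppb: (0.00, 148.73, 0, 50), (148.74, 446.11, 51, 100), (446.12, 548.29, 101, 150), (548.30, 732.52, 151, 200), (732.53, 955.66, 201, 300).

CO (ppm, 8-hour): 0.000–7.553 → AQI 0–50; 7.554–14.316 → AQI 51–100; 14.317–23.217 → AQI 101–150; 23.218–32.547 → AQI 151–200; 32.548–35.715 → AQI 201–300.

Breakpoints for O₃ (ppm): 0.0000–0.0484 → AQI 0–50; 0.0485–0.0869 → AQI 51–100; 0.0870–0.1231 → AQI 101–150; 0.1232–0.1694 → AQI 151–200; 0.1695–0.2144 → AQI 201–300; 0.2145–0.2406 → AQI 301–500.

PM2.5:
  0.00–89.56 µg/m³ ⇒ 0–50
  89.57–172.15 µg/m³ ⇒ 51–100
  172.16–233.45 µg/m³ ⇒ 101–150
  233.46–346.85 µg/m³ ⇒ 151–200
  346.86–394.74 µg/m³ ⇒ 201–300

497

PM10: row 425–604 (AQI 301–500). (500−301)·(601−425)/(604−425) + 301 = 199·176/179 + 301 ≈ 496.66 → 497.
SO₂: 413.09 lies in 148.74–446.11, so I_lo=51, I_hi=100, C_lo=148.74, C_hi=446.11.
(100−51)/(446.11−148.74) × (413.09−148.74) + 51 = 49/297.37 × 264.35 + 51 ≈ 94.56 → 95.
CO: 22.940 ∈ [14.317, 23.217] ↔ index [101, 150].
101 + (22.940−14.317)·(150−101)/(23.217−14.317) = 101 + 8.623·49/8.900 ≈ 148.47, so AQI = 148.
O₃ 0.0920: bracket 0.0870–0.1231 → index 101–150; slope 49/0.0361, offset 0.0050.
AQI = 101 + 49/0.0361·0.0050 ≈ 107.79 ⇒ 108.
PM2.5: row 346.86–394.74 (AQI 201–300). (300−201)·(391.75−346.86)/(394.74−346.86) + 201 = 99·44.89/47.88 + 201 ≈ 293.82 → 294.
Sub-indices: PM10→497, SO₂→95, CO→148, O₃→108, PM2.5→294. Overall AQI = max = 497; dominant pollutant is PM10.
AQI 497: Hazardous.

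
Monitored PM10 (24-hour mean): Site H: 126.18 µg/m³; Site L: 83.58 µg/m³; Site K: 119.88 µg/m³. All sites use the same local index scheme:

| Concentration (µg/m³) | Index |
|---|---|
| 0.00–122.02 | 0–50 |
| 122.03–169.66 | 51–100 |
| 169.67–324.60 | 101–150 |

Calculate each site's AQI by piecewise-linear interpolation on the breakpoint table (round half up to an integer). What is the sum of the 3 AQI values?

Site H: 126.18 lies in 122.03–169.66, so I_lo=51, I_hi=100, C_lo=122.03, C_hi=169.66.
(100−51)/(169.66−122.03) × (126.18−122.03) + 51 = 49/47.63 × 4.15 + 51 ≈ 55.27 → 55.
Site L: 83.58 ∈ [0.00, 122.02] ↔ index [0, 50].
0 + (83.58−0.00)·(50−0)/(122.02−0.00) = 0 + 83.58·50/122.02 ≈ 34.25, so AQI = 34.
Site K: 119.88 lies in 0.00–122.02, so I_lo=0, I_hi=50, C_lo=0.00, C_hi=122.02.
(50−0)/(122.02−0.00) × (119.88−0.00) + 0 = 50/122.02 × 119.88 + 0 ≈ 49.12 → 49.
AQIs: Site H=55, Site L=34, Site K=49. Sum = 55 + 34 + 49 = 138.

138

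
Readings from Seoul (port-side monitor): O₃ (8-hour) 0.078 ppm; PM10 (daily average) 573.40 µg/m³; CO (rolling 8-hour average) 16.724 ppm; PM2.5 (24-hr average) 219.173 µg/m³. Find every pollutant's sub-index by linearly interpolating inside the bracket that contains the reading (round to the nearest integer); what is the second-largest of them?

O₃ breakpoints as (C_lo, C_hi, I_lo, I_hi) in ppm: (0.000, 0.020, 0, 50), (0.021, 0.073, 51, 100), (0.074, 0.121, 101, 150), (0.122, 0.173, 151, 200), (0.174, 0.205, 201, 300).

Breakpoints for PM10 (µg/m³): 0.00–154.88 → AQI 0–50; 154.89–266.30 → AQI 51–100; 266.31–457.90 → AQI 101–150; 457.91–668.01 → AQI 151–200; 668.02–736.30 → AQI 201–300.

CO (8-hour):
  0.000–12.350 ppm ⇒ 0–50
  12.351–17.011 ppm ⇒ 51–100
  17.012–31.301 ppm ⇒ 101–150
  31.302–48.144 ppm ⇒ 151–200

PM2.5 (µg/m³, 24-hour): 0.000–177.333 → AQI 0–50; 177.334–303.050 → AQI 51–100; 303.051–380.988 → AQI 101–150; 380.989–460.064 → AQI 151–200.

O₃ 0.078: bracket 0.074–0.121 → index 101–150; slope 49/0.047, offset 0.004.
AQI = 101 + 49/0.047·0.004 ≈ 105.17 ⇒ 105.
PM10: 573.40 lies in 457.91–668.01, so I_lo=151, I_hi=200, C_lo=457.91, C_hi=668.01.
(200−151)/(668.01−457.91) × (573.40−457.91) + 151 = 49/210.10 × 115.49 + 151 ≈ 177.93 → 178.
CO 16.724: bracket 12.351–17.011 → index 51–100; slope 49/4.660, offset 4.373.
AQI = 51 + 49/4.660·4.373 ≈ 96.98 ⇒ 97.
PM2.5: row 177.334–303.050 (AQI 51–100). (100−51)·(219.173−177.334)/(303.050−177.334) + 51 = 49·41.839/125.716 + 51 ≈ 67.31 → 67.
Sub-indices: O₃→105, PM10→178, CO→97, PM2.5→67. Ranked high→low: 178, 105, 97, 67. Second-highest sub-index = 105.

105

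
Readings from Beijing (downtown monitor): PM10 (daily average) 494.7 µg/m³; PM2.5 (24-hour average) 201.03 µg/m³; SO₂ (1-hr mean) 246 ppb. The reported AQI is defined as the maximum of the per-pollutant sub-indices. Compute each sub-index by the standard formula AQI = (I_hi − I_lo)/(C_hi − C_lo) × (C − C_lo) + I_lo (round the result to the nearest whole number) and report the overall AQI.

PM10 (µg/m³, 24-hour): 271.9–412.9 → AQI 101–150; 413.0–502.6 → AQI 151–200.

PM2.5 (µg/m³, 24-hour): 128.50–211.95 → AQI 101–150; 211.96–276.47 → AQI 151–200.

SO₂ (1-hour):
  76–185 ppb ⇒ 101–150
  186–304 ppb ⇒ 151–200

PM10: 494.7 lies in 413.0–502.6, so I_lo=151, I_hi=200, C_lo=413.0, C_hi=502.6.
(200−151)/(502.6−413.0) × (494.7−413.0) + 151 = 49/89.6 × 81.7 + 151 ≈ 195.68 → 196.
PM2.5: row 128.50–211.95 (AQI 101–150). (150−101)·(201.03−128.50)/(211.95−128.50) + 101 = 49·72.53/83.45 + 101 ≈ 143.59 → 144.
SO₂: 246 lies in 186–304, so I_lo=151, I_hi=200, C_lo=186, C_hi=304.
(200−151)/(304−186) × (246−186) + 151 = 49/118 × 60 + 151 ≈ 175.92 → 176.
Sub-indices: PM10→196, PM2.5→144, SO₂→176. Overall AQI = max = 196; dominant pollutant is PM10.
AQI 196: Unhealthy.

196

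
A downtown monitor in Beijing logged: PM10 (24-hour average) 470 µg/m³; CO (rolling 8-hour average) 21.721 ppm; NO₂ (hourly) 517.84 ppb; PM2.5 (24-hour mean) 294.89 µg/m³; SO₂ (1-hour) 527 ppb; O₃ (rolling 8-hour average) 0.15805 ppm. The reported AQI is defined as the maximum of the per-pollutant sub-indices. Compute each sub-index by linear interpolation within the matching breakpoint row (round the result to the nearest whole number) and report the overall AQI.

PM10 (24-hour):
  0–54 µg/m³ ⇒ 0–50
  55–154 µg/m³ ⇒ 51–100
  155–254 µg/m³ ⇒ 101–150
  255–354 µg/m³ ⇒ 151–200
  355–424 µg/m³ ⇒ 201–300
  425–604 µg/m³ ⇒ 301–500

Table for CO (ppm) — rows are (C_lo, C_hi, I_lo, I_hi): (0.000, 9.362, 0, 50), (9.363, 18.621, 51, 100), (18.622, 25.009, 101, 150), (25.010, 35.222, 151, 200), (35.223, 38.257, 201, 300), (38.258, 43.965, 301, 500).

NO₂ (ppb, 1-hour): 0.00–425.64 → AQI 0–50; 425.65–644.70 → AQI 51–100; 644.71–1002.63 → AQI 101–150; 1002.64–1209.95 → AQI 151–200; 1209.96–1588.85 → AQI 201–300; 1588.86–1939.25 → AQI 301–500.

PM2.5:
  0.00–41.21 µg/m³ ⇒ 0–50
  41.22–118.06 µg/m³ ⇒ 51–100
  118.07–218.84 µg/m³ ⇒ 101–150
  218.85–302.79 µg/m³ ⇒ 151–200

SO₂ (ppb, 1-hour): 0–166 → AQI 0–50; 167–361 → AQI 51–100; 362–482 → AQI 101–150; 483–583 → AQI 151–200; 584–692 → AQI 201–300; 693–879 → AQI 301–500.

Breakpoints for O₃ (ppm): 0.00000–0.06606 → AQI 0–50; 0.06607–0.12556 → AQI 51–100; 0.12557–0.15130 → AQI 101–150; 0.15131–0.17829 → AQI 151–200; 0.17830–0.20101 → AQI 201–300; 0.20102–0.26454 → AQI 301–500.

PM10: 470 ∈ [425, 604] ↔ index [301, 500].
301 + (470−425)·(500−301)/(604−425) = 301 + 45·199/179 ≈ 351.03, so AQI = 351.
CO: row 18.622–25.009 (AQI 101–150). (150−101)·(21.721−18.622)/(25.009−18.622) + 101 = 49·3.099/6.387 + 101 ≈ 124.78 → 125.
NO₂: 517.84 lies in 425.65–644.70, so I_lo=51, I_hi=100, C_lo=425.65, C_hi=644.70.
(100−51)/(644.70−425.65) × (517.84−425.65) + 51 = 49/219.05 × 92.19 + 51 ≈ 71.62 → 72.
PM2.5: 294.89 lies in 218.85–302.79, so I_lo=151, I_hi=200, C_lo=218.85, C_hi=302.79.
(200−151)/(302.79−218.85) × (294.89−218.85) + 151 = 49/83.94 × 76.04 + 151 ≈ 195.39 → 195.
SO₂: 527 ∈ [483, 583] ↔ index [151, 200].
151 + (527−483)·(200−151)/(583−483) = 151 + 44·49/100 ≈ 172.56, so AQI = 173.
O₃: 0.15805 lies in 0.15131–0.17829, so I_lo=151, I_hi=200, C_lo=0.15131, C_hi=0.17829.
(200−151)/(0.17829−0.15131) × (0.15805−0.15131) + 151 = 49/0.02698 × 0.00674 + 151 ≈ 163.24 → 163.
Sub-indices: PM10→351, CO→125, NO₂→72, PM2.5→195, SO₂→173, O₃→163. Overall AQI = max = 351; dominant pollutant is PM10.

351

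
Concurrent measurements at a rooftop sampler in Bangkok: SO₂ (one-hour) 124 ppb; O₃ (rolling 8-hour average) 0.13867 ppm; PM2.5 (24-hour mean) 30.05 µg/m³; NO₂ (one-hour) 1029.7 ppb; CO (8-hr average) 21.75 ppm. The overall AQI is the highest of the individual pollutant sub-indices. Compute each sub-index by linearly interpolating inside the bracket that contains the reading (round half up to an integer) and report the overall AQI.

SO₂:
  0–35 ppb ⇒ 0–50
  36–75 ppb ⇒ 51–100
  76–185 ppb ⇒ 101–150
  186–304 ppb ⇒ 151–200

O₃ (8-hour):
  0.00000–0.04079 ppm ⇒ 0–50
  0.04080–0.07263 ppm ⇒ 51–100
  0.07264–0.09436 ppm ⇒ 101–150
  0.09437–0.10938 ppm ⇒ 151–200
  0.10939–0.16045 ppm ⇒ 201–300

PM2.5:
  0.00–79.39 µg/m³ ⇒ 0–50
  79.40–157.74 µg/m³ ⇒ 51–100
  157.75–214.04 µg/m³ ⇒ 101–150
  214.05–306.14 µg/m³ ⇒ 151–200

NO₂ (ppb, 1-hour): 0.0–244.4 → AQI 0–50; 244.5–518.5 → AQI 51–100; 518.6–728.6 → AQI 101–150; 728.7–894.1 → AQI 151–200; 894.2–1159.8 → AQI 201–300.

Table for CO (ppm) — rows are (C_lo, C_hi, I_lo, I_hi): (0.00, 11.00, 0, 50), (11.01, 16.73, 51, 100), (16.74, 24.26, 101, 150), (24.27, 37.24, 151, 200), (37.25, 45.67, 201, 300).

258

SO₂: row 76–185 (AQI 101–150). (150−101)·(124−76)/(185−76) + 101 = 49·48/109 + 101 ≈ 122.58 → 123.
O₃: row 0.10939–0.16045 (AQI 201–300). (300−201)·(0.13867−0.10939)/(0.16045−0.10939) + 201 = 99·0.02928/0.05106 + 201 ≈ 257.77 → 258.
PM2.5: row 0.00–79.39 (AQI 0–50). (50−0)·(30.05−0.00)/(79.39−0.00) + 0 = 50·30.05/79.39 + 0 ≈ 18.93 → 19.
NO₂: 1029.7 ∈ [894.2, 1159.8] ↔ index [201, 300].
201 + (1029.7−894.2)·(300−201)/(1159.8−894.2) = 201 + 135.5·99/265.6 ≈ 251.51, so AQI = 252.
CO: 21.75 ∈ [16.74, 24.26] ↔ index [101, 150].
101 + (21.75−16.74)·(150−101)/(24.26−16.74) = 101 + 5.01·49/7.52 ≈ 133.64, so AQI = 134.
Sub-indices: SO₂→123, O₃→258, PM2.5→19, NO₂→252, CO→134. Overall AQI = max = 258; dominant pollutant is O₃.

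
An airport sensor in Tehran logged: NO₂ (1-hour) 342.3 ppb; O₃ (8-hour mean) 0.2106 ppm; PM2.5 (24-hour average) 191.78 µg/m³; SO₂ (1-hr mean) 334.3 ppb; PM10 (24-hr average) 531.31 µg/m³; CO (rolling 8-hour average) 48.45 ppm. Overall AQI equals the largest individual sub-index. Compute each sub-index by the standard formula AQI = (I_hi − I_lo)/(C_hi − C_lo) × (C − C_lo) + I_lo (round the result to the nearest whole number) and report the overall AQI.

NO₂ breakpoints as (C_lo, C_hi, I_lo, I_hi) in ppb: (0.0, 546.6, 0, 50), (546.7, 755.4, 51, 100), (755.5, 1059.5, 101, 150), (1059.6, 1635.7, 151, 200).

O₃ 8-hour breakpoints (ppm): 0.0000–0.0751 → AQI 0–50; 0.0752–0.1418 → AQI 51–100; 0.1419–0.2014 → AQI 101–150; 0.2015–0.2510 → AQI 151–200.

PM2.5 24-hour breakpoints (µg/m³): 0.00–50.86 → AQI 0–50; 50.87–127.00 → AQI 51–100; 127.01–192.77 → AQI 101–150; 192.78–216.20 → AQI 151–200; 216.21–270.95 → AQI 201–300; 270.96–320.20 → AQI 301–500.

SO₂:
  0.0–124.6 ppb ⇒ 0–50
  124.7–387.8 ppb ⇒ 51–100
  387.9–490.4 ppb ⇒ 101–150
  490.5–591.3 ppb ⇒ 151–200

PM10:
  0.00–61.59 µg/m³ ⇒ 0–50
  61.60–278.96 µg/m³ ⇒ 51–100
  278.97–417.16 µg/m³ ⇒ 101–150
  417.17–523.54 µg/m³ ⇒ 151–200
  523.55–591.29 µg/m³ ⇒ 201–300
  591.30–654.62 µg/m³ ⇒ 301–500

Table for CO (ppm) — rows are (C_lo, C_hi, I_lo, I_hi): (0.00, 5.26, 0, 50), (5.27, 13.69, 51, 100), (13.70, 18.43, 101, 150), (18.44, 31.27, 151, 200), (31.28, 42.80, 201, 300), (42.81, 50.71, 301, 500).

NO₂: 342.3 ∈ [0.0, 546.6] ↔ index [0, 50].
0 + (342.3−0.0)·(50−0)/(546.6−0.0) = 0 + 342.3·50/546.6 ≈ 31.31, so AQI = 31.
O₃: 0.2106 ∈ [0.2015, 0.2510] ↔ index [151, 200].
151 + (0.2106−0.2015)·(200−151)/(0.2510−0.2015) = 151 + 0.0091·49/0.0495 ≈ 160.01, so AQI = 160.
PM2.5: row 127.01–192.77 (AQI 101–150). (150−101)·(191.78−127.01)/(192.77−127.01) + 101 = 49·64.77/65.76 + 101 ≈ 149.26 → 149.
SO₂: 334.3 lies in 124.7–387.8, so I_lo=51, I_hi=100, C_lo=124.7, C_hi=387.8.
(100−51)/(387.8−124.7) × (334.3−124.7) + 51 = 49/263.1 × 209.6 + 51 ≈ 90.04 → 90.
PM10: 531.31 ∈ [523.55, 591.29] ↔ index [201, 300].
201 + (531.31−523.55)·(300−201)/(591.29−523.55) = 201 + 7.76·99/67.74 ≈ 212.34, so AQI = 212.
CO: 48.45 lies in 42.81–50.71, so I_lo=301, I_hi=500, C_lo=42.81, C_hi=50.71.
(500−301)/(50.71−42.81) × (48.45−42.81) + 301 = 199/7.90 × 5.64 + 301 ≈ 443.07 → 443.
Sub-indices: NO₂→31, O₃→160, PM2.5→149, SO₂→90, PM10→212, CO→443. Overall AQI = max = 443; dominant pollutant is CO.

443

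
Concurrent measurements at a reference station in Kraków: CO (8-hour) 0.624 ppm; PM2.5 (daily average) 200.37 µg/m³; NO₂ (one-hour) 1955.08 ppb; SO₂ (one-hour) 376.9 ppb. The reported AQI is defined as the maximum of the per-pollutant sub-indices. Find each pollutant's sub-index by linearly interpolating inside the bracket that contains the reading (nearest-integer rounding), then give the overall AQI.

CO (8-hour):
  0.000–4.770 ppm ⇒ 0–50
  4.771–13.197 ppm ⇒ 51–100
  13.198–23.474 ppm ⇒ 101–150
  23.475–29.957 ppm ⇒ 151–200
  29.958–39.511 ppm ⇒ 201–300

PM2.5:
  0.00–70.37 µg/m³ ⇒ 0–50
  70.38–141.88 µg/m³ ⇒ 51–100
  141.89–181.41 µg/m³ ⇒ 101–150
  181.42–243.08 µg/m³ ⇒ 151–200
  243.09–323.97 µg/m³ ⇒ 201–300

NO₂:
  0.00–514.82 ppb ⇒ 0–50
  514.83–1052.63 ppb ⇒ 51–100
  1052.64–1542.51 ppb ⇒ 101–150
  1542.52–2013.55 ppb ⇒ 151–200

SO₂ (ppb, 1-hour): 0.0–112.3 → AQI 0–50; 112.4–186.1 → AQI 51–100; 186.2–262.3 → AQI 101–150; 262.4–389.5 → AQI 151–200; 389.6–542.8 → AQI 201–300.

CO: 0.624 lies in 0.000–4.770, so I_lo=0, I_hi=50, C_lo=0.000, C_hi=4.770.
(50−0)/(4.770−0.000) × (0.624−0.000) + 0 = 50/4.770 × 0.624 + 0 ≈ 6.54 → 7.
PM2.5: row 181.42–243.08 (AQI 151–200). (200−151)·(200.37−181.42)/(243.08−181.42) + 151 = 49·18.95/61.66 + 151 ≈ 166.06 → 166.
NO₂: 1955.08 lies in 1542.52–2013.55, so I_lo=151, I_hi=200, C_lo=1542.52, C_hi=2013.55.
(200−151)/(2013.55−1542.52) × (1955.08−1542.52) + 151 = 49/471.03 × 412.56 + 151 ≈ 193.92 → 194.
SO₂: 376.9 ∈ [262.4, 389.5] ↔ index [151, 200].
151 + (376.9−262.4)·(200−151)/(389.5−262.4) = 151 + 114.5·49/127.1 ≈ 195.14, so AQI = 195.
Sub-indices: CO→7, PM2.5→166, NO₂→194, SO₂→195. Overall AQI = max = 195; dominant pollutant is SO₂.
AQI 195: Unhealthy.

195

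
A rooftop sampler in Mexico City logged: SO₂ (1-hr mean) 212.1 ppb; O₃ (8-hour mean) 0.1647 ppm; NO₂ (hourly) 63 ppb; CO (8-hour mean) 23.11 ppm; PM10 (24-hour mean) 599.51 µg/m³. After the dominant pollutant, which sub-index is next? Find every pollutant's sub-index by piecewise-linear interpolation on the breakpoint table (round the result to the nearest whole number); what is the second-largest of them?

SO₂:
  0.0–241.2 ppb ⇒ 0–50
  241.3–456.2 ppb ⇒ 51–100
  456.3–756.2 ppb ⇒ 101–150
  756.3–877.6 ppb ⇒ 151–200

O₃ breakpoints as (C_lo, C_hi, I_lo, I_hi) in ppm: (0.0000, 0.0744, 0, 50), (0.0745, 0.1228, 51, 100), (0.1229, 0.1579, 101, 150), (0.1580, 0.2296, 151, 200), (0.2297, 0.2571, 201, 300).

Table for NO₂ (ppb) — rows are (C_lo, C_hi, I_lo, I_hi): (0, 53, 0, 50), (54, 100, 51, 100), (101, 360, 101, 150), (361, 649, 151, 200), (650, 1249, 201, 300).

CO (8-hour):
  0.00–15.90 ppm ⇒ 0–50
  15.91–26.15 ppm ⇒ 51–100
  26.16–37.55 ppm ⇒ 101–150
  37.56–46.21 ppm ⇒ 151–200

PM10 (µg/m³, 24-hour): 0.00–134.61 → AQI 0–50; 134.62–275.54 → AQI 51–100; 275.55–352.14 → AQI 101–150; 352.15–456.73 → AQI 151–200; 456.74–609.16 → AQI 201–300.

156

SO₂: 212.1 lies in 0.0–241.2, so I_lo=0, I_hi=50, C_lo=0.0, C_hi=241.2.
(50−0)/(241.2−0.0) × (212.1−0.0) + 0 = 50/241.2 × 212.1 + 0 ≈ 43.97 → 44.
O₃: row 0.1580–0.2296 (AQI 151–200). (200−151)·(0.1647−0.1580)/(0.2296−0.1580) + 151 = 49·0.0067/0.0716 + 151 ≈ 155.59 → 156.
NO₂ 63: bracket 54–100 → index 51–100; slope 49/46, offset 9.
AQI = 51 + 49/46·9 ≈ 60.59 ⇒ 61.
CO: 23.11 lies in 15.91–26.15, so I_lo=51, I_hi=100, C_lo=15.91, C_hi=26.15.
(100−51)/(26.15−15.91) × (23.11−15.91) + 51 = 49/10.24 × 7.20 + 51 ≈ 85.45 → 85.
PM10 599.51: bracket 456.74–609.16 → index 201–300; slope 99/152.42, offset 142.77.
AQI = 201 + 99/152.42·142.77 ≈ 293.73 ⇒ 294.
Sub-indices: SO₂→44, O₃→156, NO₂→61, CO→85, PM10→294. Ranked high→low: 294, 156, 85, 61, 44. Second-highest sub-index = 156.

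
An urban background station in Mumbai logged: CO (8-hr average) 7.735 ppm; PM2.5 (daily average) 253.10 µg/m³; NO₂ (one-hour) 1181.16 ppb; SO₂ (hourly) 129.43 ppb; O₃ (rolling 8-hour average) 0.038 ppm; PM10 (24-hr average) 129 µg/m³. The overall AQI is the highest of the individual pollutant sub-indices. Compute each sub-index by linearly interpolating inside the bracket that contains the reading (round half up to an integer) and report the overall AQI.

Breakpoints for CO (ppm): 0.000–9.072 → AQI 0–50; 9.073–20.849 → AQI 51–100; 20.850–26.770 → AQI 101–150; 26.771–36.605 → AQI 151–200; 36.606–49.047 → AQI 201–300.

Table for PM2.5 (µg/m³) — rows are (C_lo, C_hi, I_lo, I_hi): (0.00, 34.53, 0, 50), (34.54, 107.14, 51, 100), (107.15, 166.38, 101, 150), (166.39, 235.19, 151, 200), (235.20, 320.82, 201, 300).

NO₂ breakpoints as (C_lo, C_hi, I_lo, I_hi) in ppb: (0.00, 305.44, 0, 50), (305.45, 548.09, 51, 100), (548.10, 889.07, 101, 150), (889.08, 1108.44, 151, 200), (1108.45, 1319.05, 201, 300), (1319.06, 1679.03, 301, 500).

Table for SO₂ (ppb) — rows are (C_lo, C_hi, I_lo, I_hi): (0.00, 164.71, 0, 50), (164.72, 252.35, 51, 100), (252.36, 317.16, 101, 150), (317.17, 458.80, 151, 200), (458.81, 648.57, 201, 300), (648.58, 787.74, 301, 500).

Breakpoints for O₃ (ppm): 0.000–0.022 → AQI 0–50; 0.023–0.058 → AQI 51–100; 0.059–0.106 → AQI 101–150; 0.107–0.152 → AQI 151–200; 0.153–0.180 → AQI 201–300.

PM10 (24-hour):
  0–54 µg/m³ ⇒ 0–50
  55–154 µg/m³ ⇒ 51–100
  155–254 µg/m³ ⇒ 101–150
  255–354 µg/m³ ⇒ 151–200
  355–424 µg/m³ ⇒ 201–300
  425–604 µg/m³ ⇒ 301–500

235

CO: 7.735 ∈ [0.000, 9.072] ↔ index [0, 50].
0 + (7.735−0.000)·(50−0)/(9.072−0.000) = 0 + 7.735·50/9.072 ≈ 42.63, so AQI = 43.
PM2.5: 253.10 ∈ [235.20, 320.82] ↔ index [201, 300].
201 + (253.10−235.20)·(300−201)/(320.82−235.20) = 201 + 17.90·99/85.62 ≈ 221.70, so AQI = 222.
NO₂: row 1108.45–1319.05 (AQI 201–300). (300−201)·(1181.16−1108.45)/(1319.05−1108.45) + 201 = 99·72.71/210.60 + 201 ≈ 235.18 → 235.
SO₂ 129.43: bracket 0.00–164.71 → index 0–50; slope 50/164.71, offset 129.43.
AQI = 0 + 50/164.71·129.43 ≈ 39.29 ⇒ 39.
O₃: 0.038 ∈ [0.023, 0.058] ↔ index [51, 100].
51 + (0.038−0.023)·(100−51)/(0.058−0.023) = 51 + 0.015·49/0.035 ≈ 72.00, so AQI = 72.
PM10: row 55–154 (AQI 51–100). (100−51)·(129−55)/(154−55) + 51 = 49·74/99 + 51 ≈ 87.63 → 88.
Sub-indices: CO→43, PM2.5→222, NO₂→235, SO₂→39, O₃→72, PM10→88. Overall AQI = max = 235; dominant pollutant is NO₂.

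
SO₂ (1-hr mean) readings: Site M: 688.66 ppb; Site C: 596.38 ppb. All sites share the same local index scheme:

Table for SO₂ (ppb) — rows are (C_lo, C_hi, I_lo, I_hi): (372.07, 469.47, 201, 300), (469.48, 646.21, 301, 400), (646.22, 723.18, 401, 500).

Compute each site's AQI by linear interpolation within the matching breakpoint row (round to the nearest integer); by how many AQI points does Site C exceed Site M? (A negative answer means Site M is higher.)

-84

Site M 688.66: bracket 646.22–723.18 → index 401–500; slope 99/76.96, offset 42.44.
AQI = 401 + 99/76.96·42.44 ≈ 455.59 ⇒ 456.
Site C: row 469.48–646.21 (AQI 301–400). (400−301)·(596.38−469.48)/(646.21−469.48) + 301 = 99·126.90/176.73 + 301 ≈ 372.09 → 372.
AQIs: Site M=456, Site C=372. Site C (372) − Site M (456) = -84.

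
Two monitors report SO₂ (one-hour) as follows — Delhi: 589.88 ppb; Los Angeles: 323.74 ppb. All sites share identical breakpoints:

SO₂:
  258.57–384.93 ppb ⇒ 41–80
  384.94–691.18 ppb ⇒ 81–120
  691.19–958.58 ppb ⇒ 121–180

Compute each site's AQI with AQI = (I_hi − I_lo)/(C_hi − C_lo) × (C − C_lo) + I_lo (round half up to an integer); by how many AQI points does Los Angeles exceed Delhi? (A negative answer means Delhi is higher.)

-46

Delhi: 589.88 ∈ [384.94, 691.18] ↔ index [81, 120].
81 + (589.88−384.94)·(120−81)/(691.18−384.94) = 81 + 204.94·39/306.24 ≈ 107.10, so AQI = 107.
Los Angeles: 323.74 ∈ [258.57, 384.93] ↔ index [41, 80].
41 + (323.74−258.57)·(80−41)/(384.93−258.57) = 41 + 65.17·39/126.36 ≈ 61.11, so AQI = 61.
AQIs: Delhi=107, Los Angeles=61. Los Angeles (61) − Delhi (107) = -46.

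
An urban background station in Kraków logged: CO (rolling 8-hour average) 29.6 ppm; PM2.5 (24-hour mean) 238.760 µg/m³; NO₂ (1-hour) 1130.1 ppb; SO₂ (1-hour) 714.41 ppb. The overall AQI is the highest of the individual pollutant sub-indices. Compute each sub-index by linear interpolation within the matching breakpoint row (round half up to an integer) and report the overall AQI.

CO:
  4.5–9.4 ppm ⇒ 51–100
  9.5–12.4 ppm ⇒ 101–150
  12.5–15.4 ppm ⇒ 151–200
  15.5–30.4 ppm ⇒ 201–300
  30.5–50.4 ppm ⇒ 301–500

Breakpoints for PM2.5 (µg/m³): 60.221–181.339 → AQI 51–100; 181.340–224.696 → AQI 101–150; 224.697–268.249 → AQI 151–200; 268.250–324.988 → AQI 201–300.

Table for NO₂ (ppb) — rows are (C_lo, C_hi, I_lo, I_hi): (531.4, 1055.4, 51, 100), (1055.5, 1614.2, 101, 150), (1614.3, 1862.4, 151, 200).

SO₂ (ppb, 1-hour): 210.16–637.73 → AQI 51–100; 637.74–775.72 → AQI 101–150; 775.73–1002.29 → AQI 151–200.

295

CO 29.6: bracket 15.5–30.4 → index 201–300; slope 99/14.9, offset 14.1.
AQI = 201 + 99/14.9·14.1 ≈ 294.68 ⇒ 295.
PM2.5: 238.760 ∈ [224.697, 268.249] ↔ index [151, 200].
151 + (238.760−224.697)·(200−151)/(268.249−224.697) = 151 + 14.063·49/43.552 ≈ 166.82, so AQI = 167.
NO₂ 1130.1: bracket 1055.5–1614.2 → index 101–150; slope 49/558.7, offset 74.6.
AQI = 101 + 49/558.7·74.6 ≈ 107.54 ⇒ 108.
SO₂: 714.41 ∈ [637.74, 775.72] ↔ index [101, 150].
101 + (714.41−637.74)·(150−101)/(775.72−637.74) = 101 + 76.67·49/137.98 ≈ 128.23, so AQI = 128.
Sub-indices: CO→295, PM2.5→167, NO₂→108, SO₂→128. Overall AQI = max = 295; dominant pollutant is CO.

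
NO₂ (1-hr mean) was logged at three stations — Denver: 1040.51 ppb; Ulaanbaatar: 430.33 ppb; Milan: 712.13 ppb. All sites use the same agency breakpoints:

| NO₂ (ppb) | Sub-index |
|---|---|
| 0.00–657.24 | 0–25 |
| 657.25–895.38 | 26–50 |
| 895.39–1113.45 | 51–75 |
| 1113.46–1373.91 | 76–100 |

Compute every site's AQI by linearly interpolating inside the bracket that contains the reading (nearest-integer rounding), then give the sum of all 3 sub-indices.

115

Denver: row 895.39–1113.45 (AQI 51–75). (75−51)·(1040.51−895.39)/(1113.45−895.39) + 51 = 24·145.12/218.06 + 51 ≈ 66.97 → 67.
Ulaanbaatar: 430.33 ∈ [0.00, 657.24] ↔ index [0, 25].
0 + (430.33−0.00)·(25−0)/(657.24−0.00) = 0 + 430.33·25/657.24 ≈ 16.37, so AQI = 16.
Milan 712.13: bracket 657.25–895.38 → index 26–50; slope 24/238.13, offset 54.88.
AQI = 26 + 24/238.13·54.88 ≈ 31.53 ⇒ 32.
AQIs: Denver=67, Ulaanbaatar=16, Milan=32. Sum = 67 + 16 + 32 = 115.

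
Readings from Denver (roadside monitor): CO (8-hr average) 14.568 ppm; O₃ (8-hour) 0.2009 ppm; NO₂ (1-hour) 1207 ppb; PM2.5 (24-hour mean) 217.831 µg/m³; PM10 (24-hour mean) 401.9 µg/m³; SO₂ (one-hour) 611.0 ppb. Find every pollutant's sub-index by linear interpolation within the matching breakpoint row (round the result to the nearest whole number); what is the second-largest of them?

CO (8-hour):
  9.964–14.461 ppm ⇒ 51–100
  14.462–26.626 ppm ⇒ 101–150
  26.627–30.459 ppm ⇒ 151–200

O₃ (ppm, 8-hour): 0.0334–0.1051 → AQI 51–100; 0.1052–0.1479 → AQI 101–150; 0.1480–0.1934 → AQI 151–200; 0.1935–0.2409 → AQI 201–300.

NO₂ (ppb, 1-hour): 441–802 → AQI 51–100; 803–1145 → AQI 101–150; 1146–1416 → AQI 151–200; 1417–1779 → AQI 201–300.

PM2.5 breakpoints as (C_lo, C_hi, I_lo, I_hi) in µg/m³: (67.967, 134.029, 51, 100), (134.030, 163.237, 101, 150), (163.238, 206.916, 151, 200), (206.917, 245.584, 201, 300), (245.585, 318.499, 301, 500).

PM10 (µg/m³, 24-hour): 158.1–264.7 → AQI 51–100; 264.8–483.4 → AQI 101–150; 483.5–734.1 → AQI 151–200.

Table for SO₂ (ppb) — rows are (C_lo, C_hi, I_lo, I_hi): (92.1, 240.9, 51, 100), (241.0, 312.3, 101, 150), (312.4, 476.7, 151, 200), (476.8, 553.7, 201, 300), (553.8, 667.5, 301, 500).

229

CO: 14.568 ∈ [14.462, 26.626] ↔ index [101, 150].
101 + (14.568−14.462)·(150−101)/(26.626−14.462) = 101 + 0.106·49/12.164 ≈ 101.43, so AQI = 101.
O₃: 0.2009 ∈ [0.1935, 0.2409] ↔ index [201, 300].
201 + (0.2009−0.1935)·(300−201)/(0.2409−0.1935) = 201 + 0.0074·99/0.0474 ≈ 216.46, so AQI = 216.
NO₂ 1207: bracket 1146–1416 → index 151–200; slope 49/270, offset 61.
AQI = 151 + 49/270·61 ≈ 162.07 ⇒ 162.
PM2.5: 217.831 lies in 206.917–245.584, so I_lo=201, I_hi=300, C_lo=206.917, C_hi=245.584.
(300−201)/(245.584−206.917) × (217.831−206.917) + 201 = 99/38.667 × 10.914 + 201 ≈ 228.94 → 229.
PM10: 401.9 ∈ [264.8, 483.4] ↔ index [101, 150].
101 + (401.9−264.8)·(150−101)/(483.4−264.8) = 101 + 137.1·49/218.6 ≈ 131.73, so AQI = 132.
SO₂: row 553.8–667.5 (AQI 301–500). (500−301)·(611.0−553.8)/(667.5−553.8) + 301 = 199·57.2/113.7 + 301 ≈ 401.11 → 401.
Sub-indices: CO→101, O₃→216, NO₂→162, PM2.5→229, PM10→132, SO₂→401. Ranked high→low: 401, 229, 216, 162, 132, 101. Second-highest sub-index = 229.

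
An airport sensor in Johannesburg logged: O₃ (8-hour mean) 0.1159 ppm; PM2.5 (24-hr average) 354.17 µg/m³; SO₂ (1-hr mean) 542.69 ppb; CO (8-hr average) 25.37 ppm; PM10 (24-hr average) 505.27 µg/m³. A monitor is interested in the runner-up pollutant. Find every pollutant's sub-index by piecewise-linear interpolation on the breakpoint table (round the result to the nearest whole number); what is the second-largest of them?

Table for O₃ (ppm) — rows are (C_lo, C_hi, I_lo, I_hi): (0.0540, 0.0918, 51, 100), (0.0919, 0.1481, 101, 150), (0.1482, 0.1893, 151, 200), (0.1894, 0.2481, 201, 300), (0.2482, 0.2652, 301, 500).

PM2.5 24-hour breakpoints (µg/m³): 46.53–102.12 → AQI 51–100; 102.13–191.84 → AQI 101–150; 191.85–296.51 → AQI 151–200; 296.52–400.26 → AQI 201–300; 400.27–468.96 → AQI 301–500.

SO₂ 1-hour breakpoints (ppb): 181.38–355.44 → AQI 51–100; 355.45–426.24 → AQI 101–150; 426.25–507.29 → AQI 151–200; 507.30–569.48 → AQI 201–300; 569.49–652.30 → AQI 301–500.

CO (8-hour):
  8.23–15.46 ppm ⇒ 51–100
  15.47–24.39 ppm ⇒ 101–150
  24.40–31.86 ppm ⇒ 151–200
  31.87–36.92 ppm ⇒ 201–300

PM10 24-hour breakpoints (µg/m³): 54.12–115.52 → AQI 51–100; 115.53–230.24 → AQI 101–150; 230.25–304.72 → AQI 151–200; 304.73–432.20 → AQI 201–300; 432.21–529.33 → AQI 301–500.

257

O₃ 0.1159: bracket 0.0919–0.1481 → index 101–150; slope 49/0.0562, offset 0.0240.
AQI = 101 + 49/0.0562·0.0240 ≈ 121.93 ⇒ 122.
PM2.5: 354.17 ∈ [296.52, 400.26] ↔ index [201, 300].
201 + (354.17−296.52)·(300−201)/(400.26−296.52) = 201 + 57.65·99/103.74 ≈ 256.02, so AQI = 256.
SO₂ 542.69: bracket 507.30–569.48 → index 201–300; slope 99/62.18, offset 35.39.
AQI = 201 + 99/62.18·35.39 ≈ 257.35 ⇒ 257.
CO 25.37: bracket 24.40–31.86 → index 151–200; slope 49/7.46, offset 0.97.
AQI = 151 + 49/7.46·0.97 ≈ 157.37 ⇒ 157.
PM10 505.27: bracket 432.21–529.33 → index 301–500; slope 199/97.12, offset 73.06.
AQI = 301 + 199/97.12·73.06 ≈ 450.70 ⇒ 451.
Sub-indices: O₃→122, PM2.5→256, SO₂→257, CO→157, PM10→451. Ranked high→low: 451, 257, 256, 157, 122. Second-highest sub-index = 257.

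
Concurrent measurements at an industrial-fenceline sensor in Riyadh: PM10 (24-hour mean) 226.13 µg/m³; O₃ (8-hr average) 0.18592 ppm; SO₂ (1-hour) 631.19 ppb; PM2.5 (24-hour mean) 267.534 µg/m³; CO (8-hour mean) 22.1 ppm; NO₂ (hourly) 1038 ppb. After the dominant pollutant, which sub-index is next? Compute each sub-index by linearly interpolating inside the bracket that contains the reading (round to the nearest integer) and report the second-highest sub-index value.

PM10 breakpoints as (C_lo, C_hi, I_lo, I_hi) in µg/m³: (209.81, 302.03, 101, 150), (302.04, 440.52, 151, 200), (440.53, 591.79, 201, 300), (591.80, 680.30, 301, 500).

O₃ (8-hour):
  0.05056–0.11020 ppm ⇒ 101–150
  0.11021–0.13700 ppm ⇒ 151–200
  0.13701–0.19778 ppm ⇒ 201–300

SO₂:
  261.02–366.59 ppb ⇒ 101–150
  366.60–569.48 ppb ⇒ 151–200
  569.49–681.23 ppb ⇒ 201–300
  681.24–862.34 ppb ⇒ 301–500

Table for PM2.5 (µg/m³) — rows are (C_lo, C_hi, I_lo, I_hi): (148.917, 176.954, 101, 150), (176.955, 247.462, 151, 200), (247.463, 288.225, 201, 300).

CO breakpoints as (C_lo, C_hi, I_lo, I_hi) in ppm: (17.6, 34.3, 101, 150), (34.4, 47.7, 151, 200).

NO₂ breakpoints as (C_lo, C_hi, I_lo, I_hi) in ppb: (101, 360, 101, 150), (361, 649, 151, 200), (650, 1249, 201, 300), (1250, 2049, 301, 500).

265

PM10 226.13: bracket 209.81–302.03 → index 101–150; slope 49/92.22, offset 16.32.
AQI = 101 + 49/92.22·16.32 ≈ 109.67 ⇒ 110.
O₃: row 0.13701–0.19778 (AQI 201–300). (300−201)·(0.18592−0.13701)/(0.19778−0.13701) + 201 = 99·0.04891/0.06077 + 201 ≈ 280.68 → 281.
SO₂ 631.19: bracket 569.49–681.23 → index 201–300; slope 99/111.74, offset 61.70.
AQI = 201 + 99/111.74·61.70 ≈ 255.67 ⇒ 256.
PM2.5 267.534: bracket 247.463–288.225 → index 201–300; slope 99/40.762, offset 20.071.
AQI = 201 + 99/40.762·20.071 ≈ 249.75 ⇒ 250.
CO: row 17.6–34.3 (AQI 101–150). (150−101)·(22.1−17.6)/(34.3−17.6) + 101 = 49·4.5/16.7 + 101 ≈ 114.20 → 114.
NO₂: 1038 lies in 650–1249, so I_lo=201, I_hi=300, C_lo=650, C_hi=1249.
(300−201)/(1249−650) × (1038−650) + 201 = 99/599 × 388 + 201 ≈ 265.13 → 265.
Sub-indices: PM10→110, O₃→281, SO₂→256, PM2.5→250, CO→114, NO₂→265. Ranked high→low: 281, 265, 256, 250, 114, 110. Second-highest sub-index = 265.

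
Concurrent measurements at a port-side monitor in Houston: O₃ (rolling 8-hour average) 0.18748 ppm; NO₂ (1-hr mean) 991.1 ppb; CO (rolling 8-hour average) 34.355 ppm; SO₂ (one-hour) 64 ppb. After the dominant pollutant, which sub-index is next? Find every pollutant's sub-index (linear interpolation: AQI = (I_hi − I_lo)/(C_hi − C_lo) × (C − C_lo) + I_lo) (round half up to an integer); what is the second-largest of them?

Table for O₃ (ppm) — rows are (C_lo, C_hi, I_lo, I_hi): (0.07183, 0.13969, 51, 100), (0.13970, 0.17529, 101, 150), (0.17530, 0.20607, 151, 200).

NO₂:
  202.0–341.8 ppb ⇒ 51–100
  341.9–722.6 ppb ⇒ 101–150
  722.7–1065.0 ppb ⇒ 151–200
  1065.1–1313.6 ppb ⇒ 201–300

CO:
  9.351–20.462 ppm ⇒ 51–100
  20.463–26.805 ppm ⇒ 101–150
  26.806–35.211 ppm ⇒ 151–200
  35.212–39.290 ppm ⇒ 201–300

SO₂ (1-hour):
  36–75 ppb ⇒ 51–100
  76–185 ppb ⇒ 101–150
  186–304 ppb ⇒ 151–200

O₃: 0.18748 lies in 0.17530–0.20607, so I_lo=151, I_hi=200, C_lo=0.17530, C_hi=0.20607.
(200−151)/(0.20607−0.17530) × (0.18748−0.17530) + 151 = 49/0.03077 × 0.01218 + 151 ≈ 170.40 → 170.
NO₂: 991.1 ∈ [722.7, 1065.0] ↔ index [151, 200].
151 + (991.1−722.7)·(200−151)/(1065.0−722.7) = 151 + 268.4·49/342.3 ≈ 189.42, so AQI = 189.
CO: row 26.806–35.211 (AQI 151–200). (200−151)·(34.355−26.806)/(35.211−26.806) + 151 = 49·7.549/8.405 + 151 ≈ 195.01 → 195.
SO₂ 64: bracket 36–75 → index 51–100; slope 49/39, offset 28.
AQI = 51 + 49/39·28 ≈ 86.18 ⇒ 86.
Sub-indices: O₃→170, NO₂→189, CO→195, SO₂→86. Ranked high→low: 195, 189, 170, 86. Second-highest sub-index = 189.

189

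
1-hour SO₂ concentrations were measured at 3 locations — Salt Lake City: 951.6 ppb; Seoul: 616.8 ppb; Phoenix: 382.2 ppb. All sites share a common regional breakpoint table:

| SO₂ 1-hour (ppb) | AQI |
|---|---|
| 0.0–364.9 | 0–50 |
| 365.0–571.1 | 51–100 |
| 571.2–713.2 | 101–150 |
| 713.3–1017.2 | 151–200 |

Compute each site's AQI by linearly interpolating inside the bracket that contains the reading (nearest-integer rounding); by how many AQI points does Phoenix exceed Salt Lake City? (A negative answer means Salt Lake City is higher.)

-134

Salt Lake City: 951.6 ∈ [713.3, 1017.2] ↔ index [151, 200].
151 + (951.6−713.3)·(200−151)/(1017.2−713.3) = 151 + 238.3·49/303.9 ≈ 189.42, so AQI = 189.
Seoul: row 571.2–713.2 (AQI 101–150). (150−101)·(616.8−571.2)/(713.2−571.2) + 101 = 49·45.6/142.0 + 101 ≈ 116.74 → 117.
Phoenix: row 365.0–571.1 (AQI 51–100). (100−51)·(382.2−365.0)/(571.1−365.0) + 51 = 49·17.2/206.1 + 51 ≈ 55.09 → 55.
AQIs: Salt Lake City=189, Seoul=117, Phoenix=55. Phoenix (55) − Salt Lake City (189) = -134.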